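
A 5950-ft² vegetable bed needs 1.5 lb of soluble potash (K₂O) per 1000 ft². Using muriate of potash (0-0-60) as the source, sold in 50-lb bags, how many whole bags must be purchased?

1 bags

Product per 1000 ft² = 1.5 / 60% = 2.5 lb.
Total product = 2.5 × 5950 / 1000 = 14.875 lb.
Bags = ⌈14.875 / 50⌉ = 1.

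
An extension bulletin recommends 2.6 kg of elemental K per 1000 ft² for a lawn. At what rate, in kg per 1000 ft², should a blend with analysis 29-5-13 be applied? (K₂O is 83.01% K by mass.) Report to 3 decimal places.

As K₂O: 2.6 / 0.8301 = 3.13215 kg per 1000 ft².
Product per 1000 ft² = 3.13215 / 13% = 24.09348 kg.

24.093 kg of product per thousand sq ft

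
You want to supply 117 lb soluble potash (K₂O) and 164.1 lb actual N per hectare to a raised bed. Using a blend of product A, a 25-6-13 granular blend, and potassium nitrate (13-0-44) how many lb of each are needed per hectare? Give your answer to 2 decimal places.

Let a = lb of product A, b = lb of potassium nitrate (per hectare).
K₂O: 0.13·a + 0.44·b = 117
N: 0.25·a + 0.13·b = 164.1
From row1: a = (117 − 0.44·b) / 0.13.
Into row2: 0.25·(117 − 0.44·b)/0.13 + 0.13·b = 164.1 → b = 85.0376, a = 612.1805.

612.18 lb product A, 85.04 lb potassium nitrate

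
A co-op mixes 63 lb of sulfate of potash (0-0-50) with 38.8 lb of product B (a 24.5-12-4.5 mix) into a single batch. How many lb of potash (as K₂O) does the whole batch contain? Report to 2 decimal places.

K₂O mass = 50%×63 + 4.5%×38.8 = 33.246 lb.

33.25 lb K₂O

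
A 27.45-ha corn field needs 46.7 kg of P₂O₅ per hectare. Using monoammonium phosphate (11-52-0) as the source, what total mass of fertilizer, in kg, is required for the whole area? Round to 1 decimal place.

2465.2 kg

Product per hectare = 46.7 / 52% = 89.8077 kg.
Total product = 89.8077 × 27.45 = 2465.22 kg.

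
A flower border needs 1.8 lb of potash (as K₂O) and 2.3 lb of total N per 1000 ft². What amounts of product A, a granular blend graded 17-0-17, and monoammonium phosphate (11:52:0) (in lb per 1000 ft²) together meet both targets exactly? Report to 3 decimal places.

10.588 lb product A, 4.545 lb monoammonium phosphate

With a, b = lb per 1000 ft² of product A and monoammonium phosphate:
K₂O: 0.17·a + 0·b = 1.8
N: 0.17·a + 0.11·b = 2.3
Eliminate b: (row1) − 0/0.11·(row2) → 0.17·a = 1.8, so a = 10.5882.
Then b = (2.3 − 0.17·10.5882) / 0.11 = 4.54545.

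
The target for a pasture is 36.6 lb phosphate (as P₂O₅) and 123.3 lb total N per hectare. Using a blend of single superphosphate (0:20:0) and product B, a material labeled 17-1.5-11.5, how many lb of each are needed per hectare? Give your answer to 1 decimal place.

128.6 lb single superphosphate, 725.3 lb product B

With a, b = lb per hectare of single superphosphate and product B:
P₂O₅: 0.2·a + 0.015·b = 36.6
N: 0·a + 0.17·b = 123.3
Solving simultaneously: a = 128.603, b = 725.294.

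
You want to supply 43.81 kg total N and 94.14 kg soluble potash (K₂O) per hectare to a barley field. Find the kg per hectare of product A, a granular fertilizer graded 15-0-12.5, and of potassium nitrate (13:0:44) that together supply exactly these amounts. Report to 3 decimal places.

With a, b = kg per hectare of product A and potassium nitrate:
N: 0.15·a + 0.13·b = 43.81
K₂O: 0.125·a + 0.44·b = 94.14
From row1: a = (43.81 − 0.13·b) / 0.15.
Into row2: 0.125·(43.81 − 0.13·b)/0.15 + 0.44·b = 94.14 → b = 173.7638, a = 141.4714.

141.471 kg product A, 173.764 kg potassium nitrate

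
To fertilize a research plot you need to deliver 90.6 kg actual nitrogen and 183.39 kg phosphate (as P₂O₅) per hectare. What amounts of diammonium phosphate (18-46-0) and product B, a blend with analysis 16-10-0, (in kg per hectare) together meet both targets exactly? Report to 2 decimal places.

Per-hectare balance (a = diammonium phosphate, b = product B):
N: 0.18·a + 0.16·b = 90.6
P₂O₅: 0.46·a + 0.1·b = 183.39
Eliminate a: (row1) − 0.18/0.46·(row2) → 0.12087·b = 18.8387, so b = 155.8597.
Back-substitute: a = (90.6 − 0.16·155.8597) / 0.18 = 364.791.

364.79 kg diammonium phosphate, 155.86 kg product B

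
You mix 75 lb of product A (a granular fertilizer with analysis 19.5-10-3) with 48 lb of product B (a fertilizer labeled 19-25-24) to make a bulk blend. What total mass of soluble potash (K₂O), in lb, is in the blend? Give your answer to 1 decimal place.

13.8 lb K₂O

K₂O mass = 3%×75 + 24%×48 = 13.77 lb.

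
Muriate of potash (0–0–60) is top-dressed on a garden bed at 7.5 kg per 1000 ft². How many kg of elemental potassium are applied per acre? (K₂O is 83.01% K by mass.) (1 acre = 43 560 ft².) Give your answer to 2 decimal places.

K₂O per 1000 ft² = 7.5 × 60% = 4.5 kg.
Elemental K = 4.5 × 0.8301 = 3.73545 kg per 1000 ft².
Convert to per acre: 3.73545 × 43.56 = 162.716 kg.

162.72 kg K per acre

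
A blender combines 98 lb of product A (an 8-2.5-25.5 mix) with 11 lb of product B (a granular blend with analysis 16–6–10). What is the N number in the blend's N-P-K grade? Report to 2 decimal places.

Total mass = 98 + 11 = 109 lb.
N mass = 8%×98 + 16%×11 = 9.6 lb.
% N = 9.6 / 109 = 8.80734%.

8.81% N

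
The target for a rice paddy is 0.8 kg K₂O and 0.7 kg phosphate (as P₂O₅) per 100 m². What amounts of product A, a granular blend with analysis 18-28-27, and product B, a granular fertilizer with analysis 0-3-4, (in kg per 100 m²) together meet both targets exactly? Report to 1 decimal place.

Per-100 m² balance (a = product A, b = product B):
K₂O: 0.27·a + 0.04·b = 0.8
P₂O₅: 0.28·a + 0.03·b = 0.7
Solving simultaneously: a = 1.29032, b = 11.2903.

1.3 kg product A, 11.3 kg product B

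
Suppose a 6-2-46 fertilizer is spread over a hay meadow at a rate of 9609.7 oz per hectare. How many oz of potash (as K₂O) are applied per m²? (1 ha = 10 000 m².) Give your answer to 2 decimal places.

0.44 oz K₂O per sq m

K₂O per hectare = 9609.7 × 46% = 4420.46 oz.
Convert to per m²: 4420.46 × 0.0001 = 0.442046 oz.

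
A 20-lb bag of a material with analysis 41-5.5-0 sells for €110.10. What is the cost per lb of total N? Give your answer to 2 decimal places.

€13.43 per lb N

N in bag = 20 × 41% = 8.2 lb.
Cost per lb N = €110.10 / 8.2 = €13.4268.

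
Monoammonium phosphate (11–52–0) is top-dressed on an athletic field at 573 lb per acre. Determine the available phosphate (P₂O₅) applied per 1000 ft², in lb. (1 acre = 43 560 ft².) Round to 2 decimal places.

P₂O₅ per acre = 573 × 52% = 297.96 lb.
Convert to per 1000 ft²: 297.96 × 0.0229568 = 6.84022 lb.

6.84 lb P₂O₅ per thousand sq ft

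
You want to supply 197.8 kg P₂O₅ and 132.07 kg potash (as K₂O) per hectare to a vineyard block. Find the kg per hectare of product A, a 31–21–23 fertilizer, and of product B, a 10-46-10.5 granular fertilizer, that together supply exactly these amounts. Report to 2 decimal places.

Let a = kg of product A, b = kg of product B (per hectare).
P₂O₅: 0.21·a + 0.46·b = 197.8
K₂O: 0.23·a + 0.105·b = 132.07
From row1: a = (197.8 − 0.46·b) / 0.21.
Into row2: 0.23·(197.8 − 0.46·b)/0.21 + 0.105·b = 132.07 → b = 212.051, a = 477.411.

477.41 kg product A, 212.05 kg product B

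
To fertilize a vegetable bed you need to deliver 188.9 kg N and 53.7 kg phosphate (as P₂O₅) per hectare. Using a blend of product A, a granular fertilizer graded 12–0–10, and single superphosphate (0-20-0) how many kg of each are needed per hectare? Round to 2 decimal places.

1574.17 kg product A, 268.50 kg single superphosphate

With a, b = kg per hectare of product A and single superphosphate:
N: 0.12·a + 0·b = 188.9
P₂O₅: 0·a + 0.2·b = 53.7
Solving simultaneously: a = 1574.167, b = 268.5.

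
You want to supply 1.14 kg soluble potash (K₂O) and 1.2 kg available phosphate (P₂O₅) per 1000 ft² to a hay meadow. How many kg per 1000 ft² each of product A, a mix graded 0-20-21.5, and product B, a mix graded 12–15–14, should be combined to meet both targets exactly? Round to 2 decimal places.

0.71 kg product A, 7.06 kg product B

Let a = kg of product A, b = kg of product B (per 1000 ft²).
K₂O: 0.215·a + 0.14·b = 1.14
P₂O₅: 0.2·a + 0.15·b = 1.2
Solving simultaneously: a = 0.705882, b = 7.05882.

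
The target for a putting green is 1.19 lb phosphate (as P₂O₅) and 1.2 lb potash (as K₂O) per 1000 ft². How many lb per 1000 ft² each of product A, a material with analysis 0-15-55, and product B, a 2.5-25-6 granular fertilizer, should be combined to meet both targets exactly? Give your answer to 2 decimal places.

Per-1000 ft² balance (a = product A, b = product B):
P₂O₅: 0.15·a + 0.25·b = 1.19
K₂O: 0.55·a + 0.06·b = 1.2
Solving simultaneously: a = 1.77899, b = 3.69261.

1.78 lb product A, 3.69 lb product B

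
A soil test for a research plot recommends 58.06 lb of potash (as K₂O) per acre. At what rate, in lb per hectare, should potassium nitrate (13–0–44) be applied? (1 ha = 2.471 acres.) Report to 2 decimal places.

326.06 lb of product per hectare

Product per acre = 58.06 / 44% = 131.955 lb.
Convert to per hectare: 131.955 × 2.471 = 326.0597 lb.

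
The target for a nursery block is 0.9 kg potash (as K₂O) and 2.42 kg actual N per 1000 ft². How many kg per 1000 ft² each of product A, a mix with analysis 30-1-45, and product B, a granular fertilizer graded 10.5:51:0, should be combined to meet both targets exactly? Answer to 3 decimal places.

Let a = kg of product A, b = kg of product B (per 1000 ft²).
K₂O: 0.45·a + 0·b = 0.9
N: 0.3·a + 0.105·b = 2.42
Eliminate b: (row1) − 0/0.105·(row2) → 0.45·a = 0.9, so a = 2.
Then b = (2.42 − 0.3·2) / 0.105 = 17.3333.

2.000 kg product A, 17.333 kg product B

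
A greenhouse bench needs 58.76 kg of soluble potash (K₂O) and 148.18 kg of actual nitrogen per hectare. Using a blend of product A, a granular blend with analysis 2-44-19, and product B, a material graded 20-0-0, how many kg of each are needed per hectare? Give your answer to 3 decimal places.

With a, b = kg per hectare of product A and product B:
K₂O: 0.19·a + 0·b = 58.76
N: 0.02·a + 0.2·b = 148.18
Eliminate b: (row1) − 0/0.2·(row2) → 0.19·a = 58.76, so a = 309.2632.
Then b = (148.18 − 0.02·309.2632) / 0.2 = 709.9737.

309.263 kg product A, 709.974 kg product B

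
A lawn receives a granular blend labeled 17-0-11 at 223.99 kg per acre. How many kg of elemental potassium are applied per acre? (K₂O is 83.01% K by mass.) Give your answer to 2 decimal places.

20.45 kg K per acre

K₂O per acre = 223.99 × 11% = 24.6389 kg.
Elemental K = 24.6389 × 0.8301 = 20.4528 kg per acre.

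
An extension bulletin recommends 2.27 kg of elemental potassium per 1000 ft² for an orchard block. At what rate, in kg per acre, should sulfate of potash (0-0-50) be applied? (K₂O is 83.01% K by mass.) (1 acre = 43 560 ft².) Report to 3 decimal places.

As K₂O: 2.27 / 0.8301 = 2.73461 kg per 1000 ft².
Product per 1000 ft² = 2.73461 / 50% = 5.46922 kg.
Convert to per acre: 5.46922 × 43.56 = 238.2392 kg.

238.239 kg of product per acre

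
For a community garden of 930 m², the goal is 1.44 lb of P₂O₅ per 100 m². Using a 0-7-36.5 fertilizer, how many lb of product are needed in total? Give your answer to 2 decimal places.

191.31 lb

Product per 100 m² = 1.44 / 7% = 20.5714 lb.
Total product = 20.5714 × 930 / 100 = 191.314 lb.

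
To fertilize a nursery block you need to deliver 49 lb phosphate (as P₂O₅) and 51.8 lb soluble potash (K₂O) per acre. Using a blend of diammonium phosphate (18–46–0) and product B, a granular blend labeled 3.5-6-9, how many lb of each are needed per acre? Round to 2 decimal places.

31.45 lb diammonium phosphate, 575.56 lb product B

With a, b = lb per acre of diammonium phosphate and product B:
P₂O₅: 0.46·a + 0.06·b = 49
K₂O: 0·a + 0.09·b = 51.8
Solving simultaneously: a = 31.4493, b = 575.556.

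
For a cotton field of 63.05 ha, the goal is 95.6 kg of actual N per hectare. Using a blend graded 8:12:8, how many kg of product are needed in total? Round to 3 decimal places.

75344.750 kg

Product per hectare = 95.6 / 8% = 1195 kg.
Total product = 1195 × 63.05 = 75344.75 kg.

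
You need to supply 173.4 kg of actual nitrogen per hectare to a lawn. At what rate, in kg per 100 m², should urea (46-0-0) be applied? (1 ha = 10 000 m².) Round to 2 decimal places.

3.77 kg of product per hundred sq m

Product per hectare = 173.4 / 46% = 376.957 kg.
Convert to per 100 m²: 376.957 × 0.01 = 3.76957 kg.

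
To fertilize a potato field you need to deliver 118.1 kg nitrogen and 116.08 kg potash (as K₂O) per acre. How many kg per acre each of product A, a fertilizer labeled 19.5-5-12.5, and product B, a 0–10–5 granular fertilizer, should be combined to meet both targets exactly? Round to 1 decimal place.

605.6 kg product A, 807.5 kg product B

With a, b = kg per acre of product A and product B:
N: 0.195·a + 0·b = 118.1
K₂O: 0.125·a + 0.05·b = 116.08
From row1: a = (118.1 − 0·b) / 0.195.
Into row2: 0.125·(118.1 − 0·b)/0.195 + 0.05·b = 116.08 → b = 807.497, a = 605.641.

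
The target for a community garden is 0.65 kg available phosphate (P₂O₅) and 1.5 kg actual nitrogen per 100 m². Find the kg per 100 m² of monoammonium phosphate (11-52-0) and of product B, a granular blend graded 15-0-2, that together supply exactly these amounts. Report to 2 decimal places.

Let a = kg of monoammonium phosphate, b = kg of product B (per 100 m²).
P₂O₅: 0.52·a + 0·b = 0.65
N: 0.11·a + 0.15·b = 1.5
Eliminate b: (row1) − 0/0.15·(row2) → 0.52·a = 0.65, so a = 1.25.
Then b = (1.5 − 0.11·1.25) / 0.15 = 9.08333.

1.25 kg monoammonium phosphate, 9.08 kg product B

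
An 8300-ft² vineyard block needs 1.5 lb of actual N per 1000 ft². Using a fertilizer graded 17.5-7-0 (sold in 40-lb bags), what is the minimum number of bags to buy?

2 bags

Product per 1000 ft² = 1.5 / 17.5% = 8.57143 lb.
Total product = 8.57143 × 8300 / 1000 = 71.1429 lb.
Bags = ⌈71.1429 / 40⌉ = 2.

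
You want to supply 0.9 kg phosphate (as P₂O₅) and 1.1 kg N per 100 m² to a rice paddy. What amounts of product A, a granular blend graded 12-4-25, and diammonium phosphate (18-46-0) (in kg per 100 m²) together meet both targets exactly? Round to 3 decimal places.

7.167 kg product A, 1.333 kg diammonium phosphate

With a, b = kg per 100 m² of product A and diammonium phosphate:
P₂O₅: 0.04·a + 0.46·b = 0.9
N: 0.12·a + 0.18·b = 1.1
Solving simultaneously: a = 7.16667, b = 1.33333.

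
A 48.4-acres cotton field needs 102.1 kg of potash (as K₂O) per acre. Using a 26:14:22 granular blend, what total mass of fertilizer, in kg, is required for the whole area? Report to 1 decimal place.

Product per acre = 102.1 / 22% = 464.091 kg.
Total product = 464.091 × 48.4 = 22462 kg.

22462.0 kg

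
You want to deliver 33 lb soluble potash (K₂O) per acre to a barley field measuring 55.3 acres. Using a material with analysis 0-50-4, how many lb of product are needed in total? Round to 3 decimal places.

45622.500 lb

Product per acre = 33 / 4% = 825 lb.
Total product = 825 × 55.3 = 45622.5 lb.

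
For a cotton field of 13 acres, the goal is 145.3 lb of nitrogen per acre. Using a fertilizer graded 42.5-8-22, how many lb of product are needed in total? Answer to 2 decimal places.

Product per acre = 145.3 / 42.5% = 341.882 lb.
Total product = 341.882 × 13 = 4444.471 lb.

4444.47 lb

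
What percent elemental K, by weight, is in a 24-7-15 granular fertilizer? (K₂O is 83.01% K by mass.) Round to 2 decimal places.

12.45% K

%K = 15 × 0.8301 = 12.4515%.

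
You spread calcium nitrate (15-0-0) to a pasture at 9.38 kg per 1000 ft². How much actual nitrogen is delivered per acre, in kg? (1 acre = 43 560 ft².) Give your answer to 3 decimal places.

61.289 kg N per acre

nitrogen per 1000 ft² = 9.38 × 15% = 1.407 kg.
Convert to per acre: 1.407 × 43.56 = 61.2889 kg.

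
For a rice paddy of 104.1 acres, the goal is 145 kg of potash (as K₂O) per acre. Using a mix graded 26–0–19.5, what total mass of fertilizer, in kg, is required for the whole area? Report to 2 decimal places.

77407.69 kg

Product per acre = 145 / 19.5% = 743.59 kg.
Total product = 743.59 × 104.1 = 77407.692 kg.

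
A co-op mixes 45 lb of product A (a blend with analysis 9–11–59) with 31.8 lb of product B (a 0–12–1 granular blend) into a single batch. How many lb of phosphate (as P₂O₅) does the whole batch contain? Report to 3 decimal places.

P₂O₅ mass = 11%×45 + 12%×31.8 = 8.766 lb.

8.766 lb P₂O₅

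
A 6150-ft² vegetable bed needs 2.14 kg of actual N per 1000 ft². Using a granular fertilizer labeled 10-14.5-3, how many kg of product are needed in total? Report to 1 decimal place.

Product per 1000 ft² = 2.14 / 10% = 21.4 kg.
Total product = 21.4 × 6150 / 1000 = 131.61 kg.

131.6 kg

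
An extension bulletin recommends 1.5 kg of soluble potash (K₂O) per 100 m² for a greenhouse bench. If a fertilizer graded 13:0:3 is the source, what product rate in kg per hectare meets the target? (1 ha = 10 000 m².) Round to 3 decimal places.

5000.000 kg of product per hectare

Product per 100 m² = 1.5 / 3% = 50 kg.
Convert to per hectare: 50 × 100 = 5000 kg.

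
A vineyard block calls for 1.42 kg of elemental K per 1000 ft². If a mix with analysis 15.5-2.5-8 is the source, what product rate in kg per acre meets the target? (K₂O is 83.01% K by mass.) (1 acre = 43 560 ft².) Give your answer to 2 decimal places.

931.44 kg of product per acre

As K₂O: 1.42 / 0.8301 = 1.71064 kg per 1000 ft².
Product per 1000 ft² = 1.71064 / 8% = 21.383 kg.
Convert to per acre: 21.383 × 43.56 = 931.442 kg.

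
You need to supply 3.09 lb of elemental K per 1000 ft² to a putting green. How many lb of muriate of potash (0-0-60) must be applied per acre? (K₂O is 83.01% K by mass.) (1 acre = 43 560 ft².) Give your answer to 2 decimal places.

270.25 lb of product per acre

As K₂O: 3.09 / 0.8301 = 3.72244 lb per 1000 ft².
Product per 1000 ft² = 3.72244 / 60% = 6.20407 lb.
Convert to per acre: 6.20407 × 43.56 = 270.249 lb.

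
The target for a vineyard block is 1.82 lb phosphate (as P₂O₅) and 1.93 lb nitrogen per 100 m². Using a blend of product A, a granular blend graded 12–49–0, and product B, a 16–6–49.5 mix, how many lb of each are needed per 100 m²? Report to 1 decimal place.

2.5 lb product A, 10.2 lb product B

Per-100 m² balance (a = product A, b = product B):
P₂O₅: 0.49·a + 0.06·b = 1.82
N: 0.12·a + 0.16·b = 1.93
Solving simultaneously: a = 2.46348, b = 10.2149.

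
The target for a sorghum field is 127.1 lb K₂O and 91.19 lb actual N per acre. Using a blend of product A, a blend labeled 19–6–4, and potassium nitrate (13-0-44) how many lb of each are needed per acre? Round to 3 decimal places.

Let a = lb of product A, b = lb of potassium nitrate (per acre).
K₂O: 0.04·a + 0.44·b = 127.1
N: 0.19·a + 0.13·b = 91.19
Eliminate b: (row1) − 0.44/0.13·(row2) → -0.603077·a = -181.543, so a = 301.0281.
Then b = (91.19 − 0.19·301.0281) / 0.13 = 261.4974.

301.028 lb product A, 261.497 lb potassium nitrate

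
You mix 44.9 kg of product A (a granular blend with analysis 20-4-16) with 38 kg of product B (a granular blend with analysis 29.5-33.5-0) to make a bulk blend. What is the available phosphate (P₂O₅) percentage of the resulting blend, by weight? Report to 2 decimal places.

Total mass = 44.9 + 38 = 82.9 kg.
P₂O₅ mass = 4%×44.9 + 33.5%×38 = 14.526 kg.
% P₂O₅ = 14.526 / 82.9 = 17.5223%.

17.52% P₂O₅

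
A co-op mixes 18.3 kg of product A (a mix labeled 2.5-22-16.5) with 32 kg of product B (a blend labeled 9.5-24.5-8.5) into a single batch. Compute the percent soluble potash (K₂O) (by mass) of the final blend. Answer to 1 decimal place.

Total mass = 18.3 + 32 = 50.3 kg.
K₂O mass = 16.5%×18.3 + 8.5%×32 = 5.7395 kg.
% K₂O = 5.7395 / 50.3 = 11.4105%.

11.4% K₂O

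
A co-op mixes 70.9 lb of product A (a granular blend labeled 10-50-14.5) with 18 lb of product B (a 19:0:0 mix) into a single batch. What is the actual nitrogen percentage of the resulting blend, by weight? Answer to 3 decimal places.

11.822% N

Total mass = 70.9 + 18 = 88.9 lb.
N mass = 10%×70.9 + 19%×18 = 10.51 lb.
% N = 10.51 / 88.9 = 11.8223%.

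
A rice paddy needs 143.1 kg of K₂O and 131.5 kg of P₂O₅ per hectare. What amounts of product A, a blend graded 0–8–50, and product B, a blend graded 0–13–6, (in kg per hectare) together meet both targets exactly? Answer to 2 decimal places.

177.96 kg product A, 902.03 kg product B

With a, b = kg per hectare of product A and product B:
K₂O: 0.5·a + 0.06·b = 143.1
P₂O₅: 0.08·a + 0.13·b = 131.5
From row1: a = (143.1 − 0.06·b) / 0.5.
Into row2: 0.08·(143.1 − 0.06·b)/0.5 + 0.13·b = 131.5 → b = 902.027, a = 177.957.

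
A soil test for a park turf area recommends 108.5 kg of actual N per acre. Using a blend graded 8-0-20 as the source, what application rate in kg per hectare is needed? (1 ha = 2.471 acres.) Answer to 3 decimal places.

3351.294 kg of product per hectare

Product per acre = 108.5 / 8% = 1356.25 kg.
Convert to per hectare: 1356.25 × 2.471 = 3351.2938 kg.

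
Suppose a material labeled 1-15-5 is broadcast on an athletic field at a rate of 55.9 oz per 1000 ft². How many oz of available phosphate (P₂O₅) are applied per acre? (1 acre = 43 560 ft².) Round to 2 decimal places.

365.25 oz P₂O₅ per acre

P₂O₅ per 1000 ft² = 55.9 × 15% = 8.385 oz.
Convert to per acre: 8.385 × 43.56 = 365.251 oz.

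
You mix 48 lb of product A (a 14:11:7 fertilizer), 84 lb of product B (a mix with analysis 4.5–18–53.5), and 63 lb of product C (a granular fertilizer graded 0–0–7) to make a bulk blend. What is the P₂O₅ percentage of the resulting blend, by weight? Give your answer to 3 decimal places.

Total mass = 48 + 84 + 63 = 195 lb.
P₂O₅ mass = 11%×48 + 18%×84 + 0%×63 = 20.4 lb.
% P₂O₅ = 20.4 / 195 = 10.4615%.

10.462% P₂O₅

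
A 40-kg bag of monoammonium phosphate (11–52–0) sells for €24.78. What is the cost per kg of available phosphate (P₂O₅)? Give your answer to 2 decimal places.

€1.19 per kg P₂O₅

P₂O₅ in bag = 40 × 52% = 20.8 kg.
Cost per kg P₂O₅ = €24.78 / 20.8 = €1.1913.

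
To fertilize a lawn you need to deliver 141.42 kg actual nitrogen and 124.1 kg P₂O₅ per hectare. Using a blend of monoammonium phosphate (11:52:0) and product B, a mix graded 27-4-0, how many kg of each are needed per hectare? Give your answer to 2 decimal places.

Let a = kg of monoammonium phosphate, b = kg of product B (per hectare).
N: 0.11·a + 0.27·b = 141.42
P₂O₅: 0.52·a + 0.04·b = 124.1
From row1: a = (141.42 − 0.27·b) / 0.11.
Into row2: 0.52·(141.42 − 0.27·b)/0.11 + 0.04·b = 124.1 → b = 440.349, a = 204.781.

204.78 kg monoammonium phosphate, 440.35 kg product B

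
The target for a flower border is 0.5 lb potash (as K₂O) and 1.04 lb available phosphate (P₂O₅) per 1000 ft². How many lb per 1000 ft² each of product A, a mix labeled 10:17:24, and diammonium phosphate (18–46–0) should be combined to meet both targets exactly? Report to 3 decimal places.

With a, b = lb per 1000 ft² of product A and diammonium phosphate:
K₂O: 0.24·a + 0·b = 0.5
P₂O₅: 0.17·a + 0.46·b = 1.04
Solving simultaneously: a = 2.08333, b = 1.49094.

2.083 lb product A, 1.491 lb diammonium phosphate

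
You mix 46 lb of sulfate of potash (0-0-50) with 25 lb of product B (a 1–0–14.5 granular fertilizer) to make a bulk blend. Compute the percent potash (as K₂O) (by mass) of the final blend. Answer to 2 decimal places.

Total mass = 46 + 25 = 71 lb.
K₂O mass = 50%×46 + 14.5%×25 = 26.625 lb.
% K₂O = 26.625 / 71 = 37.5%.

37.50% K₂O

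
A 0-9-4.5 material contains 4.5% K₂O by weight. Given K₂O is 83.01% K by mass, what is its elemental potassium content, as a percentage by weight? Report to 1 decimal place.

3.7% K

%K = 4.5 × 0.8301 = 3.73545%.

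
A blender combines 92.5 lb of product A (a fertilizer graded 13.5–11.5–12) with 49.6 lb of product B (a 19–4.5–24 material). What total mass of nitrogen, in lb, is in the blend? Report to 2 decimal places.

21.91 lb N

N mass = 13.5%×92.5 + 19%×49.6 = 21.9115 lb.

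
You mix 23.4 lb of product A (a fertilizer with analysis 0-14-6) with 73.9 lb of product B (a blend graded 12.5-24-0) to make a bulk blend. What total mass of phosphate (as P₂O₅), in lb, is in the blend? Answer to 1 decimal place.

21.0 lb P₂O₅

P₂O₅ mass = 14%×23.4 + 24%×73.9 = 21.012 lb.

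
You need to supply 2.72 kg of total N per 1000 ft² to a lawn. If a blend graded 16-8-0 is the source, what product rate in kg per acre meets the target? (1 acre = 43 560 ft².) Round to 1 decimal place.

Product per 1000 ft² = 2.72 / 16% = 17 kg.
Convert to per acre: 17 × 43.56 = 740.52 kg.

740.5 kg of product per acre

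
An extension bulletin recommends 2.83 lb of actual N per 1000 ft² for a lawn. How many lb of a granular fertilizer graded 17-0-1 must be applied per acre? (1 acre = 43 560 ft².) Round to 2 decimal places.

Product per 1000 ft² = 2.83 / 17% = 16.6471 lb.
Convert to per acre: 16.6471 × 43.56 = 725.146 lb.

725.15 lb of product per acre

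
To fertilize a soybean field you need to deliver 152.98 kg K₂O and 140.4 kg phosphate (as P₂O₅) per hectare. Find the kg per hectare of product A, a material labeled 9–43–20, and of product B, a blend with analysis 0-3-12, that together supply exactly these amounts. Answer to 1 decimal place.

Let a = kg of product A, b = kg of product B (per hectare).
K₂O: 0.2·a + 0.12·b = 152.98
P₂O₅: 0.43·a + 0.03·b = 140.4
Solving simultaneously: a = 268.829, b = 826.785.

268.8 kg product A, 826.8 kg product B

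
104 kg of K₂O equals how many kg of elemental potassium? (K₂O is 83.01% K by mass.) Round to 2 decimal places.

86.33 kg K

K = 104 × 0.8301 = 86.3304 kg.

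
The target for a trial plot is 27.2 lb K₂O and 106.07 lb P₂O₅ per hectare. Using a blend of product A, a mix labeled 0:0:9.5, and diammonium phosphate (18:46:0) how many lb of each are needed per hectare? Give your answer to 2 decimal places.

With a, b = lb per hectare of product A and diammonium phosphate:
K₂O: 0.095·a + 0·b = 27.2
P₂O₅: 0·a + 0.46·b = 106.07
Solving simultaneously: a = 286.316, b = 230.587.

286.32 lb product A, 230.59 lb diammonium phosphate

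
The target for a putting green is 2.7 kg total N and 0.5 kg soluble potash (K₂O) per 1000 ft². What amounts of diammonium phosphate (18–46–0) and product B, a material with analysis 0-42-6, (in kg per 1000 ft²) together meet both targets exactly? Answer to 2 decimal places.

15.00 kg diammonium phosphate, 8.33 kg product B

With a, b = kg per 1000 ft² of diammonium phosphate and product B:
N: 0.18·a + 0·b = 2.7
K₂O: 0·a + 0.06·b = 0.5
Solving simultaneously: a = 15, b = 8.33333.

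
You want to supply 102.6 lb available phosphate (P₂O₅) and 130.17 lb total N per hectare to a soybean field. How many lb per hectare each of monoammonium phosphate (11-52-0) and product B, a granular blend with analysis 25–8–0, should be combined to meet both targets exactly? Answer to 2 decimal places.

125.71 lb monoammonium phosphate, 465.37 lb product B

Let a = lb of monoammonium phosphate, b = lb of product B (per hectare).
P₂O₅: 0.52·a + 0.08·b = 102.6
N: 0.11·a + 0.25·b = 130.17
Solving simultaneously: a = 125.713, b = 465.366.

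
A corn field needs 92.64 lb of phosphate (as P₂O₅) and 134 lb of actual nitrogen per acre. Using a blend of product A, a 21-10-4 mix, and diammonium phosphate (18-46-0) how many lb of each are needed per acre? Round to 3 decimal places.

572.071 lb product A, 77.028 lb diammonium phosphate

Per-acre balance (a = product A, b = diammonium phosphate):
P₂O₅: 0.1·a + 0.46·b = 92.64
N: 0.21·a + 0.18·b = 134
Solving simultaneously: a = 572.0712, b = 77.02799.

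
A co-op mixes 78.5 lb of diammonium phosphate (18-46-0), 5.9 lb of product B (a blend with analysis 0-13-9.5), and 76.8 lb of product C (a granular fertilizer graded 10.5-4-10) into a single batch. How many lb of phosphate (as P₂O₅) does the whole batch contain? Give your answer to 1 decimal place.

39.9 lb P₂O₅

P₂O₅ mass = 46%×78.5 + 13%×5.9 + 4%×76.8 = 39.949 lb.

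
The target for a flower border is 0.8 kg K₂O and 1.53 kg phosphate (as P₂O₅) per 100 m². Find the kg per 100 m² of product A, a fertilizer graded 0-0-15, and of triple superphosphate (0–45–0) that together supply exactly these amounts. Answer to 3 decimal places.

Per-100 m² balance (a = product A, b = triple superphosphate):
K₂O: 0.15·a + 0·b = 0.8
P₂O₅: 0·a + 0.45·b = 1.53
Solving simultaneously: a = 5.33333, b = 3.4.

5.333 kg product A, 3.400 kg triple superphosphate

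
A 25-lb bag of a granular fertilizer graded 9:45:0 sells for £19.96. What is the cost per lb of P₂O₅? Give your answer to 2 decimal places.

P₂O₅ in bag = 25 × 45% = 11.25 lb.
Cost per lb P₂O₅ = £19.96 / 11.25 = £1.7742.

£1.77 per lb P₂O₅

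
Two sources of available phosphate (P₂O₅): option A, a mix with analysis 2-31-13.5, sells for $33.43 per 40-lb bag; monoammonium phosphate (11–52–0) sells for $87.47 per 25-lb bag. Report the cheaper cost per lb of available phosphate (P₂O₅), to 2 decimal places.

$2.70 per lb P₂O₅ (option A)

option A: P₂O₅ per bag = 40 × 31% = 12.4 lb; cost = 33.43 / 12.4 = $2.6960/lb P₂O₅.
monoammonium phosphate: P₂O₅ per bag = 25 × 52% = 13 lb; cost = 87.47 / 13 = $6.7285/lb P₂O₅.
option A is cheaper.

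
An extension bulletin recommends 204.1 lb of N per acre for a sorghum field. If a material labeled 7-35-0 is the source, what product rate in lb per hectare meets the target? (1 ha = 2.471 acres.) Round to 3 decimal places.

7204.730 lb of product per hectare

Product per acre = 204.1 / 7% = 2915.71 lb.
Convert to per hectare: 2915.71 × 2.471 = 7204.73 lb.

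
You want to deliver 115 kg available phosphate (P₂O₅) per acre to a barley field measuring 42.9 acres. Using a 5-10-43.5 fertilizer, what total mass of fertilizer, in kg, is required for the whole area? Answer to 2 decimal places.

49335.00 kg

Product per acre = 115 / 10% = 1150 kg.
Total product = 1150 × 42.9 = 49335 kg.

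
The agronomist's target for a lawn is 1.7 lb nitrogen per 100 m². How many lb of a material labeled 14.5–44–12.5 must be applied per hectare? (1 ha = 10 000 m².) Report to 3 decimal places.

Product per 100 m² = 1.7 / 14.5% = 11.7241 lb.
Convert to per hectare: 11.7241 × 100 = 1172.4138 lb.

1172.414 lb of product per hectare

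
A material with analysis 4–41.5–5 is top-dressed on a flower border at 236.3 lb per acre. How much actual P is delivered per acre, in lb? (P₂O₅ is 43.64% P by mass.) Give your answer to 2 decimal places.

42.80 lb P per acre

P₂O₅ per acre = 236.3 × 41.5% = 98.0645 lb.
Elemental P = 98.0645 × 0.4364 = 42.7953 lb per acre.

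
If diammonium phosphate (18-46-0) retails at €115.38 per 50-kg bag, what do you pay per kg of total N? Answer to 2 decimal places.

€12.82 per kg N

N in bag = 50 × 18% = 9 kg.
Cost per kg N = €115.38 / 9 = €12.8200.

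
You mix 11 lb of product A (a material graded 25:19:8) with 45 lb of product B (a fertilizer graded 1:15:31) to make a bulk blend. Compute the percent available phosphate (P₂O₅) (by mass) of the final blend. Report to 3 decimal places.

Total mass = 11 + 45 = 56 lb.
P₂O₅ mass = 19%×11 + 15%×45 = 8.84 lb.
% P₂O₅ = 8.84 / 56 = 15.7857%.

15.786% P₂O₅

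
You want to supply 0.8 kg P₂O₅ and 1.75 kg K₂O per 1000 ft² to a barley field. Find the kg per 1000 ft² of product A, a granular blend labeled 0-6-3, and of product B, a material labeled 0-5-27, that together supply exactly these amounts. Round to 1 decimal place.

Let a = kg of product A, b = kg of product B (per 1000 ft²).
P₂O₅: 0.06·a + 0.05·b = 0.8
K₂O: 0.03·a + 0.27·b = 1.75
From row1: a = (0.8 − 0.05·b) / 0.06.
Into row2: 0.03·(0.8 − 0.05·b)/0.06 + 0.27·b = 1.75 → b = 5.5102, a = 8.7415.

8.7 kg product A, 5.5 kg product B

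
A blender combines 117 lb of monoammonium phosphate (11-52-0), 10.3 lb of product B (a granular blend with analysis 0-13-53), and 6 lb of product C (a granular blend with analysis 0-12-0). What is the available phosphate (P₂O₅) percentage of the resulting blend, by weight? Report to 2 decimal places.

47.19% P₂O₅

Total mass = 117 + 10.3 + 6 = 133.3 lb.
P₂O₅ mass = 52%×117 + 13%×10.3 + 12%×6 = 62.899 lb.
% P₂O₅ = 62.899 / 133.3 = 47.186%.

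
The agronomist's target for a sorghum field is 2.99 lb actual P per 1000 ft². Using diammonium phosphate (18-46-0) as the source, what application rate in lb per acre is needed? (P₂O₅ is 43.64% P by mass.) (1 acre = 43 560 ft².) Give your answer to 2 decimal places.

As P₂O₅: 2.99 / 0.4364 = 6.85151 lb per 1000 ft².
Product per 1000 ft² = 6.85151 / 46% = 14.8946 lb.
Convert to per acre: 14.8946 × 43.56 = 648.808 lb.

648.81 lb of product per acre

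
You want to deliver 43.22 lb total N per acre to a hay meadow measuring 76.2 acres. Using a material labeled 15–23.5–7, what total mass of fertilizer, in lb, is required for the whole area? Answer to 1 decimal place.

21955.8 lb

Product per acre = 43.22 / 15% = 288.133 lb.
Total product = 288.133 × 76.2 = 21955.76 lb.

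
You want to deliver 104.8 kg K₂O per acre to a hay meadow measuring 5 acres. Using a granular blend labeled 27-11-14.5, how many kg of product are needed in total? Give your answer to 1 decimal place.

Product per acre = 104.8 / 14.5% = 722.759 kg.
Total product = 722.759 × 5 = 3613.79 kg.

3613.8 kg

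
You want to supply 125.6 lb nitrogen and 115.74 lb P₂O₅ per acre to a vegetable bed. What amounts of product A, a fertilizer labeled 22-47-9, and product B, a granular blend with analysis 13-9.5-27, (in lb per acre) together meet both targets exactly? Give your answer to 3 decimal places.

77.468 lb product A, 835.055 lb product B

Per-acre balance (a = product A, b = product B):
N: 0.22·a + 0.13·b = 125.6
P₂O₅: 0.47·a + 0.095·b = 115.74
Solving simultaneously: a = 77.4677, b = 835.0547.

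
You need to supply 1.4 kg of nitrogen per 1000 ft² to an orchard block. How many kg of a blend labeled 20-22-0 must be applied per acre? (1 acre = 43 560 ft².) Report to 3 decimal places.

Product per 1000 ft² = 1.4 / 20% = 7 kg.
Convert to per acre: 7 × 43.56 = 304.92 kg.

304.920 kg of product per acre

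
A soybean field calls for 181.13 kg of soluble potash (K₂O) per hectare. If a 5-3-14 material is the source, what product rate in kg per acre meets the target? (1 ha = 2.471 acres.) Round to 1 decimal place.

Product per hectare = 181.13 / 14% = 1293.79 kg.
Convert to per acre: 1293.79 × 0.404694 = 523.588 kg.

523.6 kg of product per acre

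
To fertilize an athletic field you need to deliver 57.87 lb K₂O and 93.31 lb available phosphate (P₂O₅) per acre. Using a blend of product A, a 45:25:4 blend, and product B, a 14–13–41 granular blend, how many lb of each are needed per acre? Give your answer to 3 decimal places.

315.868 lb product A, 110.330 lb product B

Let a = lb of product A, b = lb of product B (per acre).
K₂O: 0.04·a + 0.41·b = 57.87
P₂O₅: 0.25·a + 0.13·b = 93.31
From row1: a = (57.87 − 0.41·b) / 0.04.
Into row2: 0.25·(57.87 − 0.41·b)/0.04 + 0.13·b = 93.31 → b = 110.3299, a = 315.8684.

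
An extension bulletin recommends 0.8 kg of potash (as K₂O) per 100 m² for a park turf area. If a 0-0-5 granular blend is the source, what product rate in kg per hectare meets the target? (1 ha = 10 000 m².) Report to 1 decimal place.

Product per 100 m² = 0.8 / 5% = 16 kg.
Convert to per hectare: 16 × 100 = 1600 kg.

1600.0 kg of product per hectare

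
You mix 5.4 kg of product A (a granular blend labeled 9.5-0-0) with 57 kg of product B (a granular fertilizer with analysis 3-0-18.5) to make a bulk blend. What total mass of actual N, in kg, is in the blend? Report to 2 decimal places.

2.22 kg N

N mass = 9.5%×5.4 + 3%×57 = 2.223 kg.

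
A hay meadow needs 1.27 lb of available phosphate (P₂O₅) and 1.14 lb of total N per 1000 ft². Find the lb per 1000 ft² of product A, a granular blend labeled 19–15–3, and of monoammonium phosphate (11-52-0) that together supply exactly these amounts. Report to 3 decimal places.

5.505 lb product A, 0.854 lb monoammonium phosphate

Per-1000 ft² balance (a = product A, b = monoammonium phosphate):
P₂O₅: 0.15·a + 0.52·b = 1.27
N: 0.19·a + 0.11·b = 1.14
Eliminate b: (row1) − 0.52/0.11·(row2) → -0.748182·a = -4.11909, so a = 5.50547.
Then b = (1.14 − 0.19·5.50547) / 0.11 = 0.854192.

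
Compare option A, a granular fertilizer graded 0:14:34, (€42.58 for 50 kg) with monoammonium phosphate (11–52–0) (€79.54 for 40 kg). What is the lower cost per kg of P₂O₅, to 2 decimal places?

option A: P₂O₅ per bag = 50 × 14% = 7 kg; cost = 42.58 / 7 = €6.0829/kg P₂O₅.
monoammonium phosphate: P₂O₅ per bag = 40 × 52% = 20.8 kg; cost = 79.54 / 20.8 = €3.8240/kg P₂O₅.
monoammonium phosphate is cheaper.

€3.82 per kg P₂O₅ (monoammonium phosphate)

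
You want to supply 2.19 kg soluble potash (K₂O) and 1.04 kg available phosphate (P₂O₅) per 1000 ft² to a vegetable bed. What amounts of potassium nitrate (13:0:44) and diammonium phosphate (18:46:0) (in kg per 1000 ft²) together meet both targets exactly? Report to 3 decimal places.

4.977 kg potassium nitrate, 2.261 kg diammonium phosphate

Let a = kg of potassium nitrate, b = kg of diammonium phosphate (per 1000 ft²).
K₂O: 0.44·a + 0·b = 2.19
P₂O₅: 0·a + 0.46·b = 1.04
Solving simultaneously: a = 4.97727, b = 2.26087.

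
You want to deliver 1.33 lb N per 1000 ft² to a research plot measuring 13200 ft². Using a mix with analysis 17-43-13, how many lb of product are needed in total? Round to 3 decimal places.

103.271 lb

Product per 1000 ft² = 1.33 / 17% = 7.82353 lb.
Total product = 7.82353 × 13200 / 1000 = 103.2706 lb.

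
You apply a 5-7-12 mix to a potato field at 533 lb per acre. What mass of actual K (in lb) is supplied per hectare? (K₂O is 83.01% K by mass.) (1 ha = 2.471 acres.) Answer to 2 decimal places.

131.19 lb K per hectare

K₂O per acre = 533 × 12% = 63.96 lb.
Elemental K = 63.96 × 0.8301 = 53.0932 lb per acre.
Convert to per hectare: 53.0932 × 2.471 = 131.193 lb.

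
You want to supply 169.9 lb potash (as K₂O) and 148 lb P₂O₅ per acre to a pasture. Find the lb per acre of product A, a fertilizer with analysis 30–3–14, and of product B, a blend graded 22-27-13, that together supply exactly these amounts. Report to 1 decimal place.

785.6 lb product A, 460.9 lb product B

Let a = lb of product A, b = lb of product B (per acre).
K₂O: 0.14·a + 0.13·b = 169.9
P₂O₅: 0.03·a + 0.27·b = 148
From row1: a = (169.9 − 0.13·b) / 0.14.
Into row2: 0.03·(169.9 − 0.13·b)/0.14 + 0.27·b = 148 → b = 460.855, a = 785.634.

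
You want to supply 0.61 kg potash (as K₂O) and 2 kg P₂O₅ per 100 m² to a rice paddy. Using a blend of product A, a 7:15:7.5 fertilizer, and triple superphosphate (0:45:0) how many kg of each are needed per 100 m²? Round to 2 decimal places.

With a, b = kg per 100 m² of product A and triple superphosphate:
K₂O: 0.075·a + 0·b = 0.61
P₂O₅: 0.15·a + 0.45·b = 2
Eliminate a: (row1) − 0.075/0.15·(row2) → -0.225·b = -0.39, so b = 1.73333.
Back-substitute: a = (0.61 − 0·1.73333) / 0.075 = 8.13333.

8.13 kg product A, 1.73 kg triple superphosphate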